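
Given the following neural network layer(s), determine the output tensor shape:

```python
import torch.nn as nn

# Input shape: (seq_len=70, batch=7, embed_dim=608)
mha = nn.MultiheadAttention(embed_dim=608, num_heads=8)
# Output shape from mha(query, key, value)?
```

Input: (70, 7, 608) -> Output: (70, 7, 608)

Answer: (70, 7, 608)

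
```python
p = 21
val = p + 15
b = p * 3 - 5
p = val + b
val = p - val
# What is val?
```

Trace:
`p = 21` → p = 21
`val = p + 15` → val = 36
`b = p * 3 - 5` → b = 58
`p = val + b` → p = 94
`val = p - val` → val = 58
So val = 58

Answer: 58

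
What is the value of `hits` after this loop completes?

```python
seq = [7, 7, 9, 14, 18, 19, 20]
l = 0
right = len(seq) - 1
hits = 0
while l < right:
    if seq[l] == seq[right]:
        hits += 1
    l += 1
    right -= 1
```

Count matching pairs from ends
`hits` takes the values: 0

Answer: 0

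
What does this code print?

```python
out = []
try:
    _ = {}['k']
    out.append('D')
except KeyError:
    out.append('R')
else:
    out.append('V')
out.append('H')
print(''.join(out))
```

Execution trace: 'R' (except KeyError) → 'H' (after the try/except). Output: RH

Answer: RH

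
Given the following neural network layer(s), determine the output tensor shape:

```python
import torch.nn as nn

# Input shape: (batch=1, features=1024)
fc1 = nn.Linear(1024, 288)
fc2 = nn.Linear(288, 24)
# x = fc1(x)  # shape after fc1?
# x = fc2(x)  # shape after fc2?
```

Input: (1, 1024) -> after fc1: (1, 288) -> Output: (1, 24)

Answer: (1, 24)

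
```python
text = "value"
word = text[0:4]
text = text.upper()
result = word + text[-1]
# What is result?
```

Trace:
`text = "value"` → text = 'value'
`word = text[0:4]` → word = 'valu'
`text = text.upper()` → text = 'VALUE'
`result = word + text[-1]` → result = 'valuE'
So result = 'valuE'

Answer: 'valuE'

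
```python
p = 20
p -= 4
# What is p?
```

Trace:
`p = 20` → p = 20
`p -= 4` → p = 16
So p = 16

Answer: 16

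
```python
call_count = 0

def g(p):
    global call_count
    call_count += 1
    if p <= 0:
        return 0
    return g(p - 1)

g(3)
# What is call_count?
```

Linear recursion stepping by 1: 4 calls from p=3 down to ≤0.

Answer: 4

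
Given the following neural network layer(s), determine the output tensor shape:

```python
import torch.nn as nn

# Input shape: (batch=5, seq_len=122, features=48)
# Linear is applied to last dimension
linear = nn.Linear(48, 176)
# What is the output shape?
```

Input: (5, 122, 48) -> Output: (5, 122, 176)

Answer: (5, 122, 176)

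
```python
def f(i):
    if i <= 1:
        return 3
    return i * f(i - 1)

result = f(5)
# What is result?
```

f(5) = 5 * 4 * 3 * 2 * 3 = 360

Answer: 360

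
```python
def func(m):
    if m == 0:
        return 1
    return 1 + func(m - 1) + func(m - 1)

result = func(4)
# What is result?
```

func(m) = 1 + 2·func(m-1), func(0)=1. Closed form: (1+1)·2^4 - 1 = 31.

Answer: 31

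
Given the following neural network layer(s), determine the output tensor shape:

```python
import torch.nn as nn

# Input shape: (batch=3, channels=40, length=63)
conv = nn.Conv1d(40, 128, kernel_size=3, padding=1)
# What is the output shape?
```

Input: (3, 40, 63) -> Output: (3, 128, 63)

Answer: (3, 128, 63)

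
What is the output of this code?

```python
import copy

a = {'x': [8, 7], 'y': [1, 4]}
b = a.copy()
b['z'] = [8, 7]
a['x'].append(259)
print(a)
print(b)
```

Key concept: shallow copy of dict with mutable values.
Step by step:
`a = {'x': [8, 7], 'y': [1, 4]}` → a = {'x': [8, 7], 'y': [1, 4]}
`b = a.copy()` → b = {'x': [8, 7], 'y': [1, 4]}
`b['z'] = [8, 7]` → b = {'x': [8, 7], 'y': [1, 4], 'z': [8, 7]}
`a['x'].append(259)` → a = {'x': [8, 7, 259], 'y': [1, 4]}; b = {'x': [8, 7, 259], 'y': [1, 4], 'z': [8, 7]}
`print(a)` → prints {'x': [8, 7, 259], 'y': [1, 4]}
`print(b)` → prints {'x': [8, 7, 259], 'y': [1, 4], 'z': [8, 7]}

Answer:
{'x': [8, 7, 259], 'y': [1, 4]}
{'x': [8, 7, 259], 'y': [1, 4], 'z': [8, 7]}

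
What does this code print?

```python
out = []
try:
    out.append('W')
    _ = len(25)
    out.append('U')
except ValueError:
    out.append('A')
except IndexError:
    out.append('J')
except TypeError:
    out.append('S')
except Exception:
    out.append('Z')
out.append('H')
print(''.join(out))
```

Execution trace: 'W' (try body) → 'S' (except TypeError) → 'H' (after the try/except). Output: WSH

Answer: WSH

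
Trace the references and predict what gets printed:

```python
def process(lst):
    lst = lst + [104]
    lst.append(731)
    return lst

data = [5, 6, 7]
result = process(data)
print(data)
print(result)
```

Key concept: rebinding parameter vs mutation.
Step by step:
`data = [5, 6, 7]` → data = [5, 6, 7]
`result = process(data)` → result = [5, 6, 7, 104, 731]
`print(data)` → prints [5, 6, 7]
`print(result)` → prints [5, 6, 7, 104, 731]

Answer:
[5, 6, 7]
[5, 6, 7, 104, 731]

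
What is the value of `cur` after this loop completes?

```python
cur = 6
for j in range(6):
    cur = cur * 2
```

Multiply by 2, 6 times: 6 * 2^6 = 384
`cur` takes the values: 6 → 12 → 24 → 48 → 96 → 192 → 384

Answer: 384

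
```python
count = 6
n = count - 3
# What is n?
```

Trace:
`count = 6` → count = 6
`n = count - 3` → n = 3
So n = 3

Answer: 3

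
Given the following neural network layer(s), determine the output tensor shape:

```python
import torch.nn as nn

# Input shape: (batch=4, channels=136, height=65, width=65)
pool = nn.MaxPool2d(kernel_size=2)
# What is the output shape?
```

Input: (4, 136, 65, 65) -> Output: (4, 136, 32, 32)

Answer: (4, 136, 32, 32)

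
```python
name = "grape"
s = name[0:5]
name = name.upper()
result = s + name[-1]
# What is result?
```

Trace:
`name = "grape"` → name = 'grape'
`s = name[0:5]` → s = 'grape'
`name = name.upper()` → name = 'GRAPE'
`result = s + name[-1]` → result = 'grapeE'
So result = 'grapeE'

Answer: 'grapeE'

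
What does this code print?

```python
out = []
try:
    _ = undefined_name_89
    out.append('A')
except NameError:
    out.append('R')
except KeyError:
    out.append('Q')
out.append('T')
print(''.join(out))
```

Execution trace: 'R' (except NameError) → 'T' (after the try/except). Output: RT

Answer: RT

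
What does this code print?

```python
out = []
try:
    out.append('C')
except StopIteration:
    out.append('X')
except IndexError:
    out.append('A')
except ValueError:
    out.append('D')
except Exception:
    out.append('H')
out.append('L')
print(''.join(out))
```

Execution trace: 'C' (try body, no exception) → 'L' (after the try/except). Output: CL

Answer: CL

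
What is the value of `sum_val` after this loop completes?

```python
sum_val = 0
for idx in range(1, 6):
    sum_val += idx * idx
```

Sum of squares 1² to 5² = 55
`sum_val` takes the values: 0 → 1 → 5 → 14 → 30 → 55

Answer: 55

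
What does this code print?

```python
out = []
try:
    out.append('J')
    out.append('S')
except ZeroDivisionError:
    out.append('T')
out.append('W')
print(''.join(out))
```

Execution trace: 'J' (try body) → 'S' (try body, no exception) → 'W' (after the try/except). Output: JSW

Answer: JSW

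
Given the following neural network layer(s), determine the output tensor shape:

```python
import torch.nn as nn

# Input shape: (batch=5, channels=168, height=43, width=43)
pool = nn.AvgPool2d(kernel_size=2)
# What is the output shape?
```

Input: (5, 168, 43, 43) -> Output: (5, 168, 21, 21)

Answer: (5, 168, 21, 21)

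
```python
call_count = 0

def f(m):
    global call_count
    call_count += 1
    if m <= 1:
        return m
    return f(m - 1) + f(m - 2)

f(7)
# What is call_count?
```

Calls(m) = 1 + Calls(m-1) + Calls(m-2); Calls(0)=Calls(1)=1. For m=7 this gives 41.

Answer: 41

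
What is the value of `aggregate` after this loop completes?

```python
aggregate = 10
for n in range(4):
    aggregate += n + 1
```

Start at 10, add 1 to 4 = 20
`aggregate` takes the values: 10 → 11 → 13 → 16 → 20

Answer: 20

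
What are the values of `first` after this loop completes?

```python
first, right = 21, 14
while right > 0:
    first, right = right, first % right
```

GCD of 21 and 14
`first` takes the values: 21 → 14 → 7

Answer: 7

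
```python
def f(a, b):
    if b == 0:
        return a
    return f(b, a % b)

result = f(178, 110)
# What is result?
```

f(178, 110) -> f(110, 68) -> f(68, 42) -> f(42, 26) -> f(26, 16) -> f(16, 10) -> f(10, 6) -> f(6, 4) -> f(4, 2) -> f(2, 0) -> 2

Answer: 2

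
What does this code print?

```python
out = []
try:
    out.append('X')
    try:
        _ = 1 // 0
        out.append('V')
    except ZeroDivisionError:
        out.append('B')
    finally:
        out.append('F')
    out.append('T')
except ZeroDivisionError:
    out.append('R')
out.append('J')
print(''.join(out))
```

Execution trace: 'X' (try body) → 'B' (inner except ZeroDivisionError) → 'F' (inner finally) → 'T' (try body, no exception) → 'J' (after the try/except). Output: XBFTJ

Answer: XBFTJ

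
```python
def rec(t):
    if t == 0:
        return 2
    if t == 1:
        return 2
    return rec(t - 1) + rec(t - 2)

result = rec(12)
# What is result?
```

Build up from base cases: rec(0)=2, rec(1)=2, rec(2)=4, rec(3)=6, rec(4)=10, rec(5)=16, rec(6)=26, ..., rec(12)=466

Answer: 466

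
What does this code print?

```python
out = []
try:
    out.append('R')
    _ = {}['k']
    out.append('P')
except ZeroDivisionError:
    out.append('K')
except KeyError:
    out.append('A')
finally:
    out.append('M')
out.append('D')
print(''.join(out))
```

Execution trace: 'R' (try body) → 'A' (except KeyError) → 'M' (finally) → 'D' (after the try/except). Output: RAMD

Answer: RAMD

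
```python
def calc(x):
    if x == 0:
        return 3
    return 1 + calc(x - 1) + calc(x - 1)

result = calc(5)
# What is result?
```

calc(x) = 1 + 2·calc(x-1), calc(0)=3. Closed form: (3+1)·2^5 - 1 = 127.

Answer: 127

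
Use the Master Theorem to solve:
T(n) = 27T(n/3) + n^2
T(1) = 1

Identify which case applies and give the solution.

a=27, b=3, f(n)=n^2. log_3(27) = 3. Since c=2 < 3, Case 1 applies: T(n) = Θ(n^log_b(a)) = O(n^3).

Answer: O(n^3) - Case 1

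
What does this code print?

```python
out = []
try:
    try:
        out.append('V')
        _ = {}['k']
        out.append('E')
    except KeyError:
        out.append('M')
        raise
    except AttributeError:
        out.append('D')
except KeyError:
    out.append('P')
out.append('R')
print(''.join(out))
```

Execution trace: 'V' (try body) → 'M' (except KeyError) → 'P' (outer except KeyError) → 'R' (after the try/except). Output: VMPR

Answer: VMPR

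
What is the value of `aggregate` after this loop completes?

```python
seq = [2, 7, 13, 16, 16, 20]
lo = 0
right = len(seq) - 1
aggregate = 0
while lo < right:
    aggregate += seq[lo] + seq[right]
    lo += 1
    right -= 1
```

Sum of pairs from ends
`aggregate` takes the values: 0 → 22 → 45 → 74

Answer: 74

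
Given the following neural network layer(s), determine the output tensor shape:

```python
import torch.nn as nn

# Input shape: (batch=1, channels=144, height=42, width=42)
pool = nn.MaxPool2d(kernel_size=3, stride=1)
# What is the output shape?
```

Input: (1, 144, 42, 42) -> Output: (1, 144, 40, 40)

Answer: (1, 144, 40, 40)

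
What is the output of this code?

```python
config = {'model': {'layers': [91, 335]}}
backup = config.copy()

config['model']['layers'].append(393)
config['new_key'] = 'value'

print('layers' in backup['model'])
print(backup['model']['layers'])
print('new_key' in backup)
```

Key concept: shallow copy gotcha with nested dict.
Step by step:
`config = {'model': {'layers': [91, 335]}}` → config = {'model': {'layers': [91, 335]}}
`backup = config.copy()` → backup = {'model': {'layers': [91, 335]}}
`config['model']['layers'].append(393)` → config = {'model': {'layers': [91, 335, 393]}}; backup = {'model': {'layers': [91, 335, 393]}}
`config['new_key'] = 'value'` → config = {'model': {'layers': [91, 335, 393]}, 'new_key': 'value'}
`print('layers' in backup['model'])` → prints True
`print(backup['model']['layers'])` → prints [91, 335, 393]
`print('new_key' in backup)` → prints False

Answer:
True
[91, 335, 393]
False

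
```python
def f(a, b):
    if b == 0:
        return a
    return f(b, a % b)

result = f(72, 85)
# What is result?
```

f(72, 85) -> f(85, 72) -> f(72, 13) -> f(13, 7) -> f(7, 6) -> f(6, 1) -> f(1, 0) -> 1

Answer: 1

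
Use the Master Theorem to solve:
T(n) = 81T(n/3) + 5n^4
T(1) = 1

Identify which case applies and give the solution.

a=81, b=3, f(n)=5n^4. log_3(81) = 4. Since c=4 = 4, Case 2 applies: T(n) = Θ(n^log_b(a) · log n) = O(n^4 log n).

Answer: O(n^4 log n) - Case 2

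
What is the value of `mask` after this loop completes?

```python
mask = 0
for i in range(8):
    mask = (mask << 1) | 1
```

Build 8 consecutive 1-bits: 0b11111111
`mask` takes the values: 0 → 1 → 3 → 7 → 15 → 31 → 63 → 127 → 255

Answer: 255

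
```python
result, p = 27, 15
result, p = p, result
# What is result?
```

Trace:
`result, p = 27, 15` → result = 27; p = 15
`result, p = p, result` → result = 15; p = 27
So result = 15

Answer: 15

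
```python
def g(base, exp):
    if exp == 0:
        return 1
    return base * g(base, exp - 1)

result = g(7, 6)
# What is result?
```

g(7, 6) = 7 * 7 * 7 * 7 * 7 * 7 = 117649

Answer: 117649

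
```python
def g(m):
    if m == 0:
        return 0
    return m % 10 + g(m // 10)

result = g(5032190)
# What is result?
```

Sum of digits of 5032190: 0 + 9 + 1 + 2 + 3 + 0 + 5 = 20

Answer: 20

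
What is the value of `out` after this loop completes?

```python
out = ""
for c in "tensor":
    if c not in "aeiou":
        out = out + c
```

Remove vowels from 'tensor'
`out` takes the values: "" → "t" → "tn" → "tns" → "tnsr"

Answer: "tnsr"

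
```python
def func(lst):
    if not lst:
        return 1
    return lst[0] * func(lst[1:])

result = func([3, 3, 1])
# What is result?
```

Product over [3, 3, 1] = 3 * 3 * 1 = 9

Answer: 9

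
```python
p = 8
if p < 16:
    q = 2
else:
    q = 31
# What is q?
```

Trace:
`p = 8` → p = 8
`if p < 16: ...` → p < 16 is True → q = 2
So q = 2

Answer: 2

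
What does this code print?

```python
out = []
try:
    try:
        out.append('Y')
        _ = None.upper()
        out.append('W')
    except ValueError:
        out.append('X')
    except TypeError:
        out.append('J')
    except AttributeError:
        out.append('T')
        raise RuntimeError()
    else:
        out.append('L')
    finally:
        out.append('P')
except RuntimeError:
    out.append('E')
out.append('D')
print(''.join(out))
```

Execution trace: 'Y' (inner try body) → 'T' (inner except AttributeError) → 'P' (inner finally) → 'E' (outer except RuntimeError) → 'D' (after the try/except). Output: YTPED

Answer: YTPED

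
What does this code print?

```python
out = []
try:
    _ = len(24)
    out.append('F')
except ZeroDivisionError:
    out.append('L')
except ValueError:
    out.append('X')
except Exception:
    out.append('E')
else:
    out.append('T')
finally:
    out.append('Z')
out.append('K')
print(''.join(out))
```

Execution trace: 'E' (except Exception) → 'Z' (finally) → 'K' (after the try/except). Output: EZK

Answer: EZK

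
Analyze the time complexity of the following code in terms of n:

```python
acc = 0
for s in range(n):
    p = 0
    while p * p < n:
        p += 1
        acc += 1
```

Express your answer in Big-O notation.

Each loop level contributes: n × √n. Multiplying the contributions gives O(n√n).

Answer: O(n√n)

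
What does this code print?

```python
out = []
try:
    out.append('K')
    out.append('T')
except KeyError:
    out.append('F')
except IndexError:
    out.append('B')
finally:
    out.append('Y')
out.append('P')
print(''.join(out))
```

Execution trace: 'K' (try body) → 'T' (try body, no exception) → 'Y' (finally) → 'P' (after the try/except). Output: KTYP

Answer: KTYP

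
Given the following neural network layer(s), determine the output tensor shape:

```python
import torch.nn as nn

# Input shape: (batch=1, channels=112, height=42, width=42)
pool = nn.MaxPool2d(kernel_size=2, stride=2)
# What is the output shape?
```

Input: (1, 112, 42, 42) -> Output: (1, 112, 21, 21)

Answer: (1, 112, 21, 21)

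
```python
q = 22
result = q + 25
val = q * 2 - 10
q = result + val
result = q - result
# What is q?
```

Trace:
`q = 22` → q = 22
`result = q + 25` → result = 47
`val = q * 2 - 10` → val = 34
`q = result + val` → q = 81
`result = q - result` → result = 34
So q = 81

Answer: 81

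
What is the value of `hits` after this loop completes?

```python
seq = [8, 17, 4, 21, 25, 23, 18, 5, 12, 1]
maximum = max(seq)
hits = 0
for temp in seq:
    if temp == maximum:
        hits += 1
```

Count of max value 25 in [8, 17, 4, 21, 25, 23, 18, 5, 12, 1]
`hits` takes the values: 0 → 1

Answer: 1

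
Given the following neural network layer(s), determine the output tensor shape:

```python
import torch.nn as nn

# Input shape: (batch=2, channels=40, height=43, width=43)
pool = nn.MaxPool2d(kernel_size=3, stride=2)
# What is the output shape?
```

Input: (2, 40, 43, 43) -> Output: (2, 40, 21, 21)

Answer: (2, 40, 21, 21)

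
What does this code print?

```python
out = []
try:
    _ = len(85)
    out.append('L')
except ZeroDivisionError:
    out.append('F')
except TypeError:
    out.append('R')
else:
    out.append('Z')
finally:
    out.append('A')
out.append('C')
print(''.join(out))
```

Execution trace: 'R' (except TypeError) → 'A' (finally) → 'C' (after the try/except). Output: RAC

Answer: RAC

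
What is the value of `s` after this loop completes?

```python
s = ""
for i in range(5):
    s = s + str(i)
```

Concatenate digits 0 to 4
`s` takes the values: "" → "0" → "01" → "012" → "0123" → "01234"

Answer: "01234"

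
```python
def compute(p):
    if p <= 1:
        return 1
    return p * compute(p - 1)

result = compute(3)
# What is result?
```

compute(3) = 3 * 2 * 1 = 6

Answer: 6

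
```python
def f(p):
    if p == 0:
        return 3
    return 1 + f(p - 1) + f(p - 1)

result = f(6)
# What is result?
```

f(p) = 1 + 2·f(p-1), f(0)=3. Closed form: (3+1)·2^6 - 1 = 255.

Answer: 255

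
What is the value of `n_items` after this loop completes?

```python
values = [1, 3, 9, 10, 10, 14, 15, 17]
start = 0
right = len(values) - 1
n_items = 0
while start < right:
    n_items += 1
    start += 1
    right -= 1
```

Iterations until pointers meet (list length 8)
`n_items` takes the values: 0 → 1 → 2 → 3 → 4

Answer: 4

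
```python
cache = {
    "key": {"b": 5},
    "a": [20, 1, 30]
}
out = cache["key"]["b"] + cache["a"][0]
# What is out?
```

Trace:
`cache = { ...` → cache = {'key': {'b': 5}, 'a': [20, 1, 30]}
`out = cache["key"]["b"] + cache["a"][0]` → out = 25
So out = 25

Answer: 25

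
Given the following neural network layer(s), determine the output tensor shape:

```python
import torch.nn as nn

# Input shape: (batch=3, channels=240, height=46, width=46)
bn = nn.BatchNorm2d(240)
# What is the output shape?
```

Input: (3, 240, 46, 46) -> Output: (3, 240, 46, 46)

Answer: (3, 240, 46, 46)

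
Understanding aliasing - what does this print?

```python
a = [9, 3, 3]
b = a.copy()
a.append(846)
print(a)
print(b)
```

Key concept: list.copy() creates independent copy.
Step by step:
`a = [9, 3, 3]` → a = [9, 3, 3]
`b = a.copy()` → b = [9, 3, 3]
`a.append(846)` → a = [9, 3, 3, 846]
`print(a)` → prints [9, 3, 3, 846]
`print(b)` → prints [9, 3, 3]

Answer:
[9, 3, 3, 846]
[9, 3, 3]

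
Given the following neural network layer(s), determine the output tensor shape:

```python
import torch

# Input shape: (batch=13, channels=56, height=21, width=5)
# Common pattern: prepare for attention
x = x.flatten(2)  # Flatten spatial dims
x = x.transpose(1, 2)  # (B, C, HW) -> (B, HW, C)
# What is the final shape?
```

Input: (13, 56, 21, 5) -> after flatten(2): (13, 56, 105) -> Output: (13, 105, 56)

Answer: (13, 105, 56)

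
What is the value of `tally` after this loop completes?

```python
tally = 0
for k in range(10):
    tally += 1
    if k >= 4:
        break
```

Loop breaks when k reaches 4, tally is 5
`tally` takes the values: 0 → 1 → 2 → 3 → 4 → 5

Answer: 5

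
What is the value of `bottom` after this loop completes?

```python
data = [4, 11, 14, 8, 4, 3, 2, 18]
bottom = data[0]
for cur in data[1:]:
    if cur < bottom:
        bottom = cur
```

Minimum of [4, 11, 14, 8, 4, 3, 2, 18]
`bottom` takes the values: 4 → 3 → 2

Answer: 2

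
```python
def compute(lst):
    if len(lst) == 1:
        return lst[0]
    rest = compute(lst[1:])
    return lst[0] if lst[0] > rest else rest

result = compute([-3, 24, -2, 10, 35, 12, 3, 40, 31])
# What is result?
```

Recursive max over [-3, 24, -2, 10, 35, 12, 3, 40, 31] = 40

Answer: 40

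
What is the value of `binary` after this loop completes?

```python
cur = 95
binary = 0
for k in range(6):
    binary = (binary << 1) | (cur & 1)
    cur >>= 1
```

Reverse lowest 6 bits of 95
`binary` takes the values: 0 → 1 → 3 → 7 → 15 → 31 → 62

Answer: 62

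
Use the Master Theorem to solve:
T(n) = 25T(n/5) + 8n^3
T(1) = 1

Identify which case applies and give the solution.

a=25, b=5, f(n)=8n^3. log_5(25) = 2. Since c=3 > 2 and the regularity condition holds (25(n/5)^3 = (25/5^3)n^3 with 25/5^3 < 1), Case 3 applies: T(n) = Θ(f(n)) = O(n^3).

Answer: O(n^3) - Case 3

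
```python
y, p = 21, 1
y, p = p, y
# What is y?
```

Trace:
`y, p = 21, 1` → y = 21; p = 1
`y, p = p, y` → y = 1; p = 21
So y = 1

Answer: 1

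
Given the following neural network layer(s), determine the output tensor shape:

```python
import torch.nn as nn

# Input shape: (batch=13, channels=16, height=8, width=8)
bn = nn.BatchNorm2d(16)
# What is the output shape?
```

Input: (13, 16, 8, 8) -> Output: (13, 16, 8, 8)

Answer: (13, 16, 8, 8)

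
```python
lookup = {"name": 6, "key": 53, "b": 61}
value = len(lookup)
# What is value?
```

Trace:
`lookup = {"name": 6, "key": 53, "b": 61}` → lookup = {'name': 6, 'key': 53, 'b': 61}
`value = len(lookup)` → value = 3
So value = 3

Answer: 3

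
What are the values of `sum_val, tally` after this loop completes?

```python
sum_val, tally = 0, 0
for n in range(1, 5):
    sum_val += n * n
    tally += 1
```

Sum of squares and count
`sum_val, tally` takes the values: (0, 0) → (1, 0) → (1, 1) → (5, 1) → (5, 2) → (14, 2) → (14, 3) → (30, 3) → (30, 4)

Answer: 30, 4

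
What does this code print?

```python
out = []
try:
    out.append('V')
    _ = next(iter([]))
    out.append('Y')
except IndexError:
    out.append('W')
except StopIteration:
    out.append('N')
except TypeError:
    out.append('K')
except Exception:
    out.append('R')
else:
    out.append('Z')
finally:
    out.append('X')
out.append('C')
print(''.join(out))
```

Execution trace: 'V' (try body) → 'N' (except StopIteration) → 'X' (finally) → 'C' (after the try/except). Output: VNXC

Answer: VNXC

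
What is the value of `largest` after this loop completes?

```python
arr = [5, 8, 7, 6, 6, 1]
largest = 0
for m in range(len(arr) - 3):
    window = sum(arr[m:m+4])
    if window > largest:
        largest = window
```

Max sum of 4-element window in [5, 8, 7, 6, 6, 1]
`largest` takes the values: 0 → 26 → 27

Answer: 27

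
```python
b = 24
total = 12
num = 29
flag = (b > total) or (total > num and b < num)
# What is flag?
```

Trace:
`b = 24` → b = 24
`total = 12` → total = 12
`num = 29` → num = 29
`flag = (b > total) or (total > num and b < num)` → flag = True
So flag = True

Answer: True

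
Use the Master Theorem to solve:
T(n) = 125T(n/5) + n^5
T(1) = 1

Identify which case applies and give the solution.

a=125, b=5, f(n)=n^5. log_5(125) = 3. Since c=5 > 3 and the regularity condition holds (125(n/5)^5 = (125/5^5)n^5 with 125/5^5 < 1), Case 3 applies: T(n) = Θ(f(n)) = O(n^5).

Answer: O(n^5) - Case 3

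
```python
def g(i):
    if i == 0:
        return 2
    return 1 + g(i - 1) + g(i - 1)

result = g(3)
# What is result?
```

g(i) = 1 + 2·g(i-1), g(0)=2. Closed form: (2+1)·2^3 - 1 = 23.

Answer: 23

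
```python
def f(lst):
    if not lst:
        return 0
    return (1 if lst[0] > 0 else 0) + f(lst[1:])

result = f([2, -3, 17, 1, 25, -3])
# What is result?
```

Count of positive elements in [2, -3, 17, 1, 25, -3] = 4

Answer: 4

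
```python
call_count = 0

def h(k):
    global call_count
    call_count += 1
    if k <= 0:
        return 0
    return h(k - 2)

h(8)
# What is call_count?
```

Linear recursion stepping by 2: 5 calls from k=8 down to ≤0.

Answer: 5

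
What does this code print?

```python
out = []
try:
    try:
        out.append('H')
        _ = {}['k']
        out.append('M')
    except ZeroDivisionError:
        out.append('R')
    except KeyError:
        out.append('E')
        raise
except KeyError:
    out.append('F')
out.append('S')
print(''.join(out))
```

Execution trace: 'H' (try body) → 'E' (except KeyError) → 'F' (outer except KeyError) → 'S' (after the try/except). Output: HEFS

Answer: HEFS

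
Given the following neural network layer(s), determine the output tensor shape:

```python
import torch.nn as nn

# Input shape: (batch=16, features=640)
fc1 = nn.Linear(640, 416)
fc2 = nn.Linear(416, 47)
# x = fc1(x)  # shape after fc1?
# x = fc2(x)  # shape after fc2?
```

Input: (16, 640) -> after fc1: (16, 416) -> Output: (16, 47)

Answer: (16, 47)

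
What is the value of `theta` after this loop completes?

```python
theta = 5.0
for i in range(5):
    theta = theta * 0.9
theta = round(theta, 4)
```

Exponential decay: 5.0 * 0.9^5
`theta` takes the values: 5.0 → 4.5 → 4.05 → 3.645 → 3.2805 → 2.95245 → 2.9525

Answer: 2.9525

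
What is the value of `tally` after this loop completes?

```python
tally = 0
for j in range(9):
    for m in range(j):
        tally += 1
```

Triangle number: 0+1+2+...+8
`tally` takes the values: 0 → 1 → 2 → 3 → 4 → 5 → 6 → 7 → 8 → 9 → 10 → 11 → 12 → 13 → 14 → 15 → 16 → 17 → 18 → 19 → 20 → 21 → 22 → 23 → 24 → 25 → 26 → 27 → 28 → 29 → 30 → 31 → 32 → 33 → 34 → 35 → 36

Answer: 36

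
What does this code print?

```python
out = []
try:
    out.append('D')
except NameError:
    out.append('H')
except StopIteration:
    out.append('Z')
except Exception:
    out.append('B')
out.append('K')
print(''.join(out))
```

Execution trace: 'D' (try body, no exception) → 'K' (after the try/except). Output: DK

Answer: DK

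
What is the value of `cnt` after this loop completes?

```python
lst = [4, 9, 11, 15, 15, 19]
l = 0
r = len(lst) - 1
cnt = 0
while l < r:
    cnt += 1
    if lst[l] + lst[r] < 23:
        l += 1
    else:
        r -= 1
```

Steps to find pair summing to 23
`cnt` takes the values: 0 → 1 → 2 → 3 → 4 → 5

Answer: 5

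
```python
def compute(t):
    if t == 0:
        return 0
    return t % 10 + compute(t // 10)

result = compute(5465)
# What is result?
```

Sum of digits of 5465: 5 + 6 + 4 + 5 = 20

Answer: 20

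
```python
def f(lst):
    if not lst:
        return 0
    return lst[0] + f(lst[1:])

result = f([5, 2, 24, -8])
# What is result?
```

5 + 2 + 24 + (-8) + 0 = 23

Answer: 23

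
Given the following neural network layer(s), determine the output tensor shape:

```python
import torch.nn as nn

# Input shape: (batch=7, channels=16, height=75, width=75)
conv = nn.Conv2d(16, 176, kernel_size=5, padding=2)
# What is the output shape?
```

Input: (7, 16, 75, 75) -> Output: (7, 176, 75, 75)

Answer: (7, 176, 75, 75)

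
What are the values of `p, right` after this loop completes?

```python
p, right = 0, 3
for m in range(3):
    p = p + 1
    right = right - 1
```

p goes 0→3, right goes 3→0
`p, right` takes the values: (0, 3) → (1, 3) → (1, 2) → (2, 2) → (2, 1) → (3, 1) → (3, 0)

Answer: 3, 0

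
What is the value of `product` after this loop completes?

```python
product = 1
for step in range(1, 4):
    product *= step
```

3! = 6
`product` takes the values: 1 → 2 → 6

Answer: 6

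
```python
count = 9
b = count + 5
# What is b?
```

Trace:
`count = 9` → count = 9
`b = count + 5` → b = 14
So b = 14

Answer: 14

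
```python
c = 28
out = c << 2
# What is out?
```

Trace:
`c = 28` → c = 28
`out = c << 2` → out = 112
So out = 112

Answer: 112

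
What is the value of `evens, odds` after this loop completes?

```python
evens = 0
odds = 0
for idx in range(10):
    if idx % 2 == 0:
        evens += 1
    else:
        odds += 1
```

Count evens and odds in range(10)
`evens, odds` takes the values: (0, 0) → (1, 0) → (1, 1) → (2, 1) → (2, 2) → (3, 2) → (3, 3) → (4, 3) → (4, 4) → (5, 4) → (5, 5)

Answer: 5, 5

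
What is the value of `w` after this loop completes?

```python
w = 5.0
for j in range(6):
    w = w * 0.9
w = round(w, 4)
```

Exponential decay: 5.0 * 0.9^6
`w` takes the values: 5.0 → 4.5 → 4.05 → 3.645 → 3.2805 → 2.95245 → 2.657205 → 2.6572

Answer: 2.6572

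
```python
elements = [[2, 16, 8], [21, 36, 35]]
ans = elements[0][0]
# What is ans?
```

Trace:
`elements = [[2, 16, 8], [21, 36, 35]]` → elements = [[2, 16, 8], [21, 36, 35]]
`ans = elements[0][0]` → ans = 2
So ans = 2

Answer: 2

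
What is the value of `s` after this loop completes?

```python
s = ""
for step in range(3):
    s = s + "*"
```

Repeat '*' 3 times
`s` takes the values: "" → "*" → "**" → "***"

Answer: "***"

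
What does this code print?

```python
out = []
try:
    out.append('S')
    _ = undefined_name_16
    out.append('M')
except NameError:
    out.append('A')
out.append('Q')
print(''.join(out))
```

Execution trace: 'S' (try body) → 'A' (except NameError) → 'Q' (after the try/except). Output: SAQ

Answer: SAQ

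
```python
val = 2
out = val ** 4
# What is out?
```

Trace:
`val = 2` → val = 2
`out = val ** 4` → out = 16
So out = 16

Answer: 16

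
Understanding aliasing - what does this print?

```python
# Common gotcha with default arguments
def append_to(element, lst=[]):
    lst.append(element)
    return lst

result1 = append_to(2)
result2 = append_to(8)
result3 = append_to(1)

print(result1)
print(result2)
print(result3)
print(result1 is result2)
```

Key concept: mutable default argument gotcha.
Step by step:
`result1 = append_to(2)` → result1 = [2]
`result2 = append_to(8)` → result1 = [2, 8] (same object as result2); result2 = [2, 8] (same object as result1)
`result3 = append_to(1)` → result1 = [2, 8, 1] (same object as result2, result3); result2 = [2, 8, 1] (same object as result1, result3); result3 = [2, 8, 1] (same object as result1, result2)
`print(result1)` → prints [2, 8, 1]
`print(result2)` → prints [2, 8, 1]
`print(result3)` → prints [2, 8, 1]
`print(result1 is result2)` → prints True

Answer:
[2, 8, 1]
[2, 8, 1]
[2, 8, 1]
True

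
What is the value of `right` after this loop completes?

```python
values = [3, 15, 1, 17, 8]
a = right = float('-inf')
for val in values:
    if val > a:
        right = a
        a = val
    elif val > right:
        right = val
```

Second largest (with repeats) in [3, 15, 1, 17, 8]
`right` takes the values: -inf → 3 → 15

Answer: 15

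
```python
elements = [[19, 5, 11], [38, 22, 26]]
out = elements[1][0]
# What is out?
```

Trace:
`elements = [[19, 5, 11], [38, 22, 26]]` → elements = [[19, 5, 11], [38, 22, 26]]
`out = elements[1][0]` → out = 38
So out = 38

Answer: 38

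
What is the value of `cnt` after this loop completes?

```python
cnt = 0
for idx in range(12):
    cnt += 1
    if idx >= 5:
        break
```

Loop breaks when idx reaches 5, cnt is 6
`cnt` takes the values: 0 → 1 → 2 → 3 → 4 → 5 → 6

Answer: 6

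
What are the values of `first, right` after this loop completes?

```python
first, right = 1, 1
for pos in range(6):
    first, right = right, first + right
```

Fibonacci: after 6 iterations
`first, right` takes the values: (1, 1) → (1, 2) → (2, 3) → (3, 5) → (5, 8) → (8, 13) → (13, 21)

Answer: 13, 21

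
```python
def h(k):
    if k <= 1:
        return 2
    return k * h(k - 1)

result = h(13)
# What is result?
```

h(13) = 13 * 12 * 11 * 10 * 9 * 8 * 7 * 6 * 5 * 4 * 3 * 2 * 2 = 12454041600

Answer: 12454041600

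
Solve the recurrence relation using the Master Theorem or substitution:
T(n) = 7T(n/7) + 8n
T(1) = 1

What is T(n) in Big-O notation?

By Master Theorem: a=7, b=7, f(n)=8n. Since log_7(7) = 1 and f(n) = Θ(n^1), Case 2 applies. T(n) = O(n log n).

Answer: O(n log n)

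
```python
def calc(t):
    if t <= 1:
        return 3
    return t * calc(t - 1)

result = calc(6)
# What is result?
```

calc(6) = 6 * 5 * 4 * 3 * 2 * 3 = 2160

Answer: 2160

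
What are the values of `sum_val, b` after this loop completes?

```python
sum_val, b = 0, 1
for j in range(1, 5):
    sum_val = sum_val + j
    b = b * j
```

Sum and factorial of 1 to 4
`sum_val, b` takes the values: (0, 1) → (1, 1) → (3, 1) → (3, 2) → (6, 2) → (6, 6) → (10, 6) → (10, 24)

Answer: 10, 24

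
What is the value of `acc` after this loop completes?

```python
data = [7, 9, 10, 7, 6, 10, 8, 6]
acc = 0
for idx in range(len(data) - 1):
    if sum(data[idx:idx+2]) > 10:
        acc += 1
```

Count windows with sum > 10
`acc` takes the values: 0 → 1 → 2 → 3 → 4 → 5 → 6 → 7

Answer: 7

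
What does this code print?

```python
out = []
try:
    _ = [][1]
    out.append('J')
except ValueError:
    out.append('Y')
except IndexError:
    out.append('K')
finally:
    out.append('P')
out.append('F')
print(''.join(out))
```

Execution trace: 'K' (except IndexError) → 'P' (finally) → 'F' (after the try/except). Output: KPF

Answer: KPF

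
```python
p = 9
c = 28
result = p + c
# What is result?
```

Trace:
`p = 9` → p = 9
`c = 28` → c = 28
`result = p + c` → result = 37
So result = 37

Answer: 37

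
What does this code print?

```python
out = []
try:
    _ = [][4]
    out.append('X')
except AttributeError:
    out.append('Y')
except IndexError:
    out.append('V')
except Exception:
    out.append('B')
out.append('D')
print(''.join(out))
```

Execution trace: 'V' (except IndexError) → 'D' (after the try/except). Output: VD

Answer: VD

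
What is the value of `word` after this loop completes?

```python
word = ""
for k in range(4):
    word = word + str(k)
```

Concatenate digits 0 to 3
`word` takes the values: "" → "0" → "01" → "012" → "0123"

Answer: "0123"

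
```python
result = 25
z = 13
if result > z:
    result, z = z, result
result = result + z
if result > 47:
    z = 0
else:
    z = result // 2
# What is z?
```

Trace:
`result = 25` → result = 25
`z = 13` → z = 13
`if result > z: ...` → result > z is True → result = 13; z = 25
`result = result + z` → result = 38
`if result > 47: ...` → result > 47 is False, take else branch → z = 19
So z = 19

Answer: 19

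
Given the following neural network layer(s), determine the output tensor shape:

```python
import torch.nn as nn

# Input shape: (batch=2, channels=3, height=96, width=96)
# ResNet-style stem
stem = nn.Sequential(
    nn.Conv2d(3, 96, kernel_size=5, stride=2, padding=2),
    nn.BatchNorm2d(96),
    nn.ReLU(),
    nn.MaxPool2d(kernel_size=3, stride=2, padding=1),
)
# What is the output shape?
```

Input: (2, 3, 96, 96) -> after Conv2d 5x5 stride=2: (2, 96, 48, 48) -> Output: (2, 96, 24, 24)

Answer: (2, 96, 24, 24)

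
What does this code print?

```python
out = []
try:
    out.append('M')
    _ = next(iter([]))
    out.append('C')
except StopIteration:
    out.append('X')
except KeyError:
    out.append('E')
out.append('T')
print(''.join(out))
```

Execution trace: 'M' (try body) → 'X' (except StopIteration) → 'T' (after the try/except). Output: MXT

Answer: MXT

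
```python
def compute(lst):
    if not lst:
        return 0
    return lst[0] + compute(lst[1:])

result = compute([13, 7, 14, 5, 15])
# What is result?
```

13 + 7 + 14 + 5 + 15 + 0 = 54

Answer: 54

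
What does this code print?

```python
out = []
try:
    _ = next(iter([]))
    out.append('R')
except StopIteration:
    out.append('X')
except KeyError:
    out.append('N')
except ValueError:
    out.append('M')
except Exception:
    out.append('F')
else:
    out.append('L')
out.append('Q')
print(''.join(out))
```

Execution trace: 'X' (except StopIteration) → 'Q' (after the try/except). Output: XQ

Answer: XQ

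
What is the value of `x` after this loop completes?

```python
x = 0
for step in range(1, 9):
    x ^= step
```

XOR of 1 to 8
`x` takes the values: 0 → 1 → 3 → 0 → 4 → 1 → 7 → 0 → 8

Answer: 8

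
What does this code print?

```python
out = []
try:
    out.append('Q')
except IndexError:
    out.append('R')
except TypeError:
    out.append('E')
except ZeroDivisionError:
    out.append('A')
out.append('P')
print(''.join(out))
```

Execution trace: 'Q' (try body, no exception) → 'P' (after the try/except). Output: QP

Answer: QP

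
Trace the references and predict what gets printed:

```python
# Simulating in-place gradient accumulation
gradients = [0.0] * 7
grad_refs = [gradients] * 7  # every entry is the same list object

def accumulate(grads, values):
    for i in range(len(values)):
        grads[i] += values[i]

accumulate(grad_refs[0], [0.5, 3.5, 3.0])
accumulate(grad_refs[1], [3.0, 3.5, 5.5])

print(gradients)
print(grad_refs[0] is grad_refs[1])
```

Key concept: gradient accumulation aliasing.
Step by step:
`gradients = [0.0] * 7` → gradients = [0.0, 0.0, 0.0, 0.0, 0.0, 0.0, 0.0]
`grad_refs = [gradients] * 7` → grad_refs = [[0.0, 0.0, 0.0, 0.0, 0.0, 0.0, 0.0], [0.0, 0.0, 0.0, 0.0, 0.0, 0.0, 0.0], [0.0, 0.0, 0.0, 0.0, 0.0, 0.0, 0.0], [0.0, 0.0, 0.0, 0.0, 0.0, 0.0, 0.0], [0.0, 0.0, 0.0, 0.0, 0.0, 0.0, 0.0], [0.0, 0.0, 0.0, 0.0, 0.0, 0.0, 0.0], [0.0, 0.0, 0.0, 0.0, 0.0, 0.0, 0.0]]
`accumulate(grad_refs[0], [0.5, 3.5, 3.0])` → gradients = [0.5, 3.5, 3.0, 0.0, 0.0, 0.0, 0.0]; grad_refs = [[0.5, 3.5, 3.0, 0.0, 0.0, 0.0, 0.0], [0.5, 3.5, 3.0, 0.0, 0.0, 0.0, 0.0], [0.5, 3.5, 3.0, 0.0, 0.0, 0.0, 0.0], [0.5, 3.5, 3.0, 0.0, 0.0, 0.0, 0.0], [0.5, 3.5, 3.0, 0.0, 0.0, 0.0, 0.0], [0.5, 3.5, 3.0, 0.0, 0.0, 0.0, 0.0], [0.5, 3.5, 3.0, 0.0, 0.0, 0.0, 0.0]]
`accumulate(grad_refs[1], [3.0, 3.5, 5.5])` → gradients = [3.5, 7.0, 8.5, 0.0, 0.0, 0.0, 0.0]; grad_refs = [[3.5, 7.0, 8.5, 0.0, 0.0, 0.0, 0.0], [3.5, 7.0, 8.5, 0.0, 0.0, 0.0, 0.0], [3.5, 7.0, 8.5, 0.0, 0.0, 0.0, 0.0], [3.5, 7.0, 8.5, 0.0, 0.0, 0.0, 0.0], [3.5, 7.0, 8.5, 0.0, 0.0, 0.0, 0.0], [3.5, 7.0, 8.5, 0.0, 0.0, 0.0, 0.0], [3.5, 7.0, 8.5, 0.0, 0.0, 0.0, 0.0]]
`print(gradients)` → prints [3.5, 7.0, 8.5, 0.0, 0.0, 0.0, 0.0]
`print(grad_refs[0] is grad_refs[1])` → prints True

Answer:
[3.5, 7.0, 8.5, 0.0, 0.0, 0.0, 0.0]
True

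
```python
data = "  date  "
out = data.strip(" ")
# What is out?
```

Trace:
`data = "  date  "` → data = '  date  '
`out = data.strip(" ")` → out = 'date'
So out = 'date'

Answer: 'date'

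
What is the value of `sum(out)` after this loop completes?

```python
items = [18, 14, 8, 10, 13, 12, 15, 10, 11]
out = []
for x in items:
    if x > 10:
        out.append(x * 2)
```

Sum of doubled values > 10
`out` takes the values: [] → [36] → [36, 28] → [36, 28, 26] → [36, 28, 26, 24] → [36, 28, 26, 24, 30] → [36, 28, 26, 24, 30, 22]
So `sum(out)` = 166

Answer: 166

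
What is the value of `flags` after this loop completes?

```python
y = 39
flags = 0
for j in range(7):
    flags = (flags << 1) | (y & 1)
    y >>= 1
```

Reverse lowest 7 bits of 39
`flags` takes the values: 0 → 1 → 3 → 7 → 14 → 28 → 57 → 114

Answer: 114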